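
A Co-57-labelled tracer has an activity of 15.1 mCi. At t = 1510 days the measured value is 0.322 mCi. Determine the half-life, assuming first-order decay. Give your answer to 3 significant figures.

A/A₀ = 0.322/15.1 ≈ 0.021325.
n = log₂(46.894) ≈ 5.5513 half-lives elapsed in 1510 days.
t½ = 1510/5.5513 ≈ 272.01 days.

272 days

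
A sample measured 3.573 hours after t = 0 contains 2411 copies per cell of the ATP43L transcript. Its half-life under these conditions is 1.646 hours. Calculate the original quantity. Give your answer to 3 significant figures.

Number of half-lives elapsed: n = 3.573/1.646 ≈ 2.1707.
A₀ = A × 2^n = 2411 × 2^2.1707 = 2411 × 4.5025 ≈ 10855 copies per cell.

10900 copies per cell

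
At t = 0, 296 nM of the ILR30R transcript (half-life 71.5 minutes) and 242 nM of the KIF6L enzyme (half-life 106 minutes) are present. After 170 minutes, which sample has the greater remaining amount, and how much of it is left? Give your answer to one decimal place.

KIF6L enzyme, 79.6 nM

ILR30R transcript: 296 × (1/2)^2.3776 ≈ 56.958 nM.
KIF6L enzyme: 242 × (1/2)^1.6038 ≈ 79.622 nM.
KIF6L enzyme has more remaining, at ≈ 79.622 nM.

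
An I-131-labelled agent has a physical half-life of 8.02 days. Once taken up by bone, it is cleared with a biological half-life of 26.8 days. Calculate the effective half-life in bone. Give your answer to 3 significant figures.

6.17 days

1/t_eff = 1/t_phys + 1/t_biol = 1/8.02 + 1/26.8 = 0.162 per day.
t_eff = 8.02 × 26.8 / (8.02 + 26.8) ≈ 6.1728 days.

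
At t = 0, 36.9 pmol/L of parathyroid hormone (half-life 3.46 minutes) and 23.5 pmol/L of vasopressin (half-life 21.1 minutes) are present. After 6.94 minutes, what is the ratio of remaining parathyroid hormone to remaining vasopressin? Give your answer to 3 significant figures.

parathyroid hormone: 36.9 × (1/2)^(6.94/3.46) = 36.9 × (1/2)^2.0058 ≈ 9.1881 pmol/L.
vasopressin: 23.5 × (1/2)^(6.94/21.1) = 23.5 × (1/2)^0.32891 ≈ 18.709 pmol/L.
Ratio ≈ 9.1881 / 18.709 ≈ 0.4911.

0.491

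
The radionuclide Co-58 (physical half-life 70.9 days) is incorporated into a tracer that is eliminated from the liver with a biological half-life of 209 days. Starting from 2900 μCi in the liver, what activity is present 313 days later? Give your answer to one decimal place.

1/t_eff = 1/t_phys + 1/t_biol = 1/70.9 + 1/209 = 0.018889 per day.
t_eff = 70.9 × 209 / (70.9 + 209) ≈ 52.941 days.
Remaining = 2900 × (1/2)^(313/52.941) = 2900 × (1/2)^5.9123 ≈ 48.153 μCi.

48.2 μCi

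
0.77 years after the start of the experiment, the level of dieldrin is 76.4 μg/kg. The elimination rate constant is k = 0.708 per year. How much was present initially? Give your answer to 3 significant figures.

t½ = ln 2 / k = 0.69315 / 0.708 ≈ 0.97902 years.
Number of half-lives elapsed: n = 0.77/0.97902 ≈ 0.7865.
A₀ = A × 2^n = 76.4 × 2^0.7865 = 76.4 × 1.7249 ≈ 131.78 μg/kg.

132 μg/kg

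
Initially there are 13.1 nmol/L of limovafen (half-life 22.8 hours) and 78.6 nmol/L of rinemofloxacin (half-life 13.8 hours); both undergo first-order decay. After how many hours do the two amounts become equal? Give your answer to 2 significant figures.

Set 13.1·(1/2)^(t/22.8) = 78.6·(1/2)^(t/13.8).
Taking log₂: log₂(13.1/78.6) = t·(1/22.8 − 1/13.8).
log₂(0.16667) = -2.585; 1/22.8 − 1/13.8 = -0.028604.
t = -2.585 / -0.028604 ≈ 90.37 hours.

90 hours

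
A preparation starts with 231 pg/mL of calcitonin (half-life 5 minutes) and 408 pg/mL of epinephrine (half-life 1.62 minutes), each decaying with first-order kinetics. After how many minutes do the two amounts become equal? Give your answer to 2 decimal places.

Set 231·(1/2)^(t/5) = 408·(1/2)^(t/1.62).
Taking log₂: log₂(231/408) = t·(1/5 − 1/1.62).
log₂(0.56618) = -0.82068; 1/5 − 1/1.62 = -0.41728.
t = -0.82068 / -0.41728 ≈ 1.9667 minutes.

1.97 minutes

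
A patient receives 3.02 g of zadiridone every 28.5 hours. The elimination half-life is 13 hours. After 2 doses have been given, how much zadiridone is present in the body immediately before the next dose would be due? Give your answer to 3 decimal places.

The 2 doses were given 57, 28.5 hours ago.
Total = 3.02·(1/2)^(57/13) + 3.02·(1/2)^(28.5/13)
      = 0.14458 + 0.66078 ≈ 0.80536 g.

0.805 g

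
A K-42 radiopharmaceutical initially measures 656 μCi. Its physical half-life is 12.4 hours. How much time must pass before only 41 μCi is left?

49.6 hours

41/656 = 1/16, so 4 half-lives have elapsed.
t = 4 × 12.4 = 49.6 hours.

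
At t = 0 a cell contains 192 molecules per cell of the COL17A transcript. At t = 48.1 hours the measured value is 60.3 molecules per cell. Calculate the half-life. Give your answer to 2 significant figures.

29 hours

A/A₀ = 60.3/192 ≈ 0.31406.
n = log₂(3.1841) ≈ 1.6709 half-lives elapsed in 48.1 hours.
t½ = 48.1/1.6709 ≈ 28.787 hours.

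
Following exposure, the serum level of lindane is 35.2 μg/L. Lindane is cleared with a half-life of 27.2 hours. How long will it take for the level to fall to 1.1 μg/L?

1.1/35.2 = 1/32, so 5 half-lives have elapsed.
t = 5 × 27.2 = 136 hours.

136 hours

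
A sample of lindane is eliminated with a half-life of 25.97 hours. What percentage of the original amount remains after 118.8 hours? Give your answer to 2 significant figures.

n = 118.8/25.97 ≈ 4.5745 half-lives.
Fraction remaining = (1/2)^4.5745 ≈ 0.04197, i.e. 4.197%.

4.2%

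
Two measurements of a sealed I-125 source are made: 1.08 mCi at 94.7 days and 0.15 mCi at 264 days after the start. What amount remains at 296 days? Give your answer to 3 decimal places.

Over Δt = 264 − 94.7 = 169.3 days, the level fell by a factor of 1.08/0.15 ≈ 7.2.
n = log₂(7.2) ≈ 2.848 half-lives, so t½ = 169.3/2.848 ≈ 59.445 days.
From t = 264 to t = 296: 0.15 × (1/2)^((296−264)/59.445) ≈ 0.10329 mCi.

0.103 mCi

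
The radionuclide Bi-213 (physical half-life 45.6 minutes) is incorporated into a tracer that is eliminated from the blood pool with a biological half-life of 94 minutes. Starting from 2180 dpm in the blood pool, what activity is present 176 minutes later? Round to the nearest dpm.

1/t_eff = 1/t_phys + 1/t_biol = 1/45.6 + 1/94 = 0.032568 per minute.
t_eff = 45.6 × 94 / (45.6 + 94) ≈ 30.705 minutes.
Remaining = 2180 × (1/2)^(176/30.705) = 2180 × (1/2)^5.732 ≈ 41.016 dpm.

41 dpm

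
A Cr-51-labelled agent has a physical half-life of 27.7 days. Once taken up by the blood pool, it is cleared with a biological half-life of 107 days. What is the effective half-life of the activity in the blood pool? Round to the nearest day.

1/t_eff = 1/t_phys + 1/t_biol = 1/27.7 + 1/107 = 0.045447 per day.
t_eff = 27.7 × 107 / (27.7 + 107) ≈ 22.004 days.

22 days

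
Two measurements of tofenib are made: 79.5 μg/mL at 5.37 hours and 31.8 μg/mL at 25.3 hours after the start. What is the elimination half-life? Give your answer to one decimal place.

Over Δt = 25.3 − 5.37 = 19.93 hours, the level fell by a factor of 79.5/31.8 ≈ 2.5.
n = log₂(2.5) ≈ 1.3219 half-lives, so t½ = 19.93/1.3219 ≈ 15.076 hours.

15.1 hours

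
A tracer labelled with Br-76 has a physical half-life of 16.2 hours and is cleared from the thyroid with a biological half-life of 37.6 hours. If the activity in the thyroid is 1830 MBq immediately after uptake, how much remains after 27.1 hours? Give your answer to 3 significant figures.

348 MBq

1/t_eff = 1/t_phys + 1/t_biol = 1/16.2 + 1/37.6 = 0.088324 per hour.
t_eff = 16.2 × 37.6 / (16.2 + 37.6) ≈ 11.322 hours.
Remaining = 1830 × (1/2)^(27.1/11.322) = 1830 × (1/2)^2.3936 ≈ 348.27 MBq.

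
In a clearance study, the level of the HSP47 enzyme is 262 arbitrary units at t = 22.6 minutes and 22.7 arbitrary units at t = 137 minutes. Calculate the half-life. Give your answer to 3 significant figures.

Over Δt = 137 − 22.6 = 114.4 minutes, the level fell by a factor of 262/22.7 ≈ 11.542.
n = log₂(11.542) ≈ 3.5288 half-lives, so t½ = 114.4/3.5288 ≈ 32.419 minutes.

32.4 minutes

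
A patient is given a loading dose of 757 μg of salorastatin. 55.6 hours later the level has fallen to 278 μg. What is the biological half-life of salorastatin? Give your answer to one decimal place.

A/A₀ = 278/757 ≈ 0.36724.
n = log₂(2.723) ≈ 1.4452 half-lives elapsed in 55.6 hours.
t½ = 55.6/1.4452 ≈ 38.472 hours.

38.5 hours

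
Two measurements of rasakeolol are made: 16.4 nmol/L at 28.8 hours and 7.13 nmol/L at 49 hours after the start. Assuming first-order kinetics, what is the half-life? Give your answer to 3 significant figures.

Over Δt = 49 − 28.8 = 20.2 hours, the level fell by a factor of 16.4/7.13 ≈ 2.3001.
n = log₂(2.3001) ≈ 1.2017 half-lives, so t½ = 20.2/1.2017 ≈ 16.809 hours.

16.8 hours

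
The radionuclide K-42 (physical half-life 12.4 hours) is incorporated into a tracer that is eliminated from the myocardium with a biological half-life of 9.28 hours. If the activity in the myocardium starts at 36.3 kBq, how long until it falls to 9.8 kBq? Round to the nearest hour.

10 hours

1/t_eff = 1/t_phys + 1/t_biol = 1/12.4 + 1/9.28 = 0.1884 per hour.
t_eff = 12.4 × 9.28 / (12.4 + 9.28) ≈ 5.3077 hours.
n = log₂(36.3/9.8) ≈ 1.8891; t = 1.8891 × 5.3077 ≈ 10.027 hours.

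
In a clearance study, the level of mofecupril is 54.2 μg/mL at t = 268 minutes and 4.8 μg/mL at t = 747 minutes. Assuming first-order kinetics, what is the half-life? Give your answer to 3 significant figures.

Over Δt = 747 − 268 = 479 minutes, the level fell by a factor of 54.2/4.8 ≈ 11.292.
n = log₂(11.292) ≈ 3.4972 half-lives, so t½ = 479/3.4972 ≈ 136.97 minutes.

137 minutes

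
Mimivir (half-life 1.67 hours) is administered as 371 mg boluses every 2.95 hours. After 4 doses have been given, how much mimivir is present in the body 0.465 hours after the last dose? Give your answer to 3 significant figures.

430 mg

The 4 doses were given 9.315, 6.365, 3.415, 0.465 hours ago.
Total = 371·(1/2)^(9.315/1.67) + 371·(1/2)^(6.365/1.67) + 371·(1/2)^(3.415/1.67) + 371·(1/2)^(0.465/1.67)
      = 7.7674 + 26.426 + 89.907 + 305.88 ≈ 429.98 mg.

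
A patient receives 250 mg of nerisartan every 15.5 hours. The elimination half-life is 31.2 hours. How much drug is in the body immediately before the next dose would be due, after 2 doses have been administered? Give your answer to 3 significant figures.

The 2 doses were given 31, 15.5 hours ago.
Total = 250·(1/2)^(31/31.2) + 250·(1/2)^(15.5/31.2)
      = 125.56 + 177.17 ≈ 302.73 mg.

303 mg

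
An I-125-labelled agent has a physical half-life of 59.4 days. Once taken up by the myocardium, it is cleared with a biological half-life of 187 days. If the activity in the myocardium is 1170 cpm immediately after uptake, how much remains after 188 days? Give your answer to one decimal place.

65.0 cpm

1/t_eff = 1/t_phys + 1/t_biol = 1/59.4 + 1/187 = 0.022183 per day.
t_eff = 59.4 × 187 / (59.4 + 187) ≈ 45.08 days.
Remaining = 1170 × (1/2)^(188/45.08) = 1170 × (1/2)^4.1703 ≈ 64.982 cpm.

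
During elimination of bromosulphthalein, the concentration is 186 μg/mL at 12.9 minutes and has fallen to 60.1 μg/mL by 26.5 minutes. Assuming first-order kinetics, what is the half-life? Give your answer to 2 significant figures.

Over Δt = 26.5 − 12.9 = 13.6 minutes, the level fell by a factor of 186/60.1 ≈ 3.0948.
n = log₂(3.0948) ≈ 1.6299 half-lives, so t½ = 13.6/1.6299 ≈ 8.3442 minutes.

8.3 minutes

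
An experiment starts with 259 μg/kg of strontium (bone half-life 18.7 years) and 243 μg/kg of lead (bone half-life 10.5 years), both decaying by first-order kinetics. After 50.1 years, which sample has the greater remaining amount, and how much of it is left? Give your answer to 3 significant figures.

strontium: 259 × (1/2)^2.6791 ≈ 40.439 μg/kg.
lead: 243 × (1/2)^4.7714 ≈ 8.8974 μg/kg.
Strontium has more remaining, at ≈ 40.439 μg/kg.

strontium, 40.4 μg/kg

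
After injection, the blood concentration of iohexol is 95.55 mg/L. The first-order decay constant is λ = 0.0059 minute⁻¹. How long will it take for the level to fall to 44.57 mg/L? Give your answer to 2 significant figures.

t½ = ln 2 / λ = 0.69315 / 0.0059 ≈ 117.48 minutes.
Fraction remaining = 44.57/95.55 ≈ 0.46646.
n = log₂(95.55/44.57) = ln(2.1438)/ln 2 ≈ 1.1002 half-lives.
t = n × t½ = 1.1002 × 117.48 ≈ 129.25 minutes.

130 minutes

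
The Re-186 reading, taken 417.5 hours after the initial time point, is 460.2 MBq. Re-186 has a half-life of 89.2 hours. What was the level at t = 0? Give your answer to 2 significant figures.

Number of half-lives elapsed: n = 417.5/89.2 ≈ 4.6805.
A₀ = A × 2^n = 460.2 × 2^4.6805 = 460.2 × 25.643 ≈ 11801 MBq.

12000 MBq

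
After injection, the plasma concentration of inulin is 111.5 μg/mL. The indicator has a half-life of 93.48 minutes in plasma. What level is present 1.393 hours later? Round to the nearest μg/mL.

60 μg/mL

Convert the elapsed time: 1.393 hours = 83.58 minutes.
Number of half-lives: n = 83.58/93.48 ≈ 0.89409.
Remaining = 111.5 × (1/2)^0.89409 = 111.5 × 0.53808 ≈ 59.996 μg/mL.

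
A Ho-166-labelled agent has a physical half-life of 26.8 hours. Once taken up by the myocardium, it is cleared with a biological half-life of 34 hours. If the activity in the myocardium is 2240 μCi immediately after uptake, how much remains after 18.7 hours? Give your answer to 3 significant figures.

1/t_eff = 1/t_phys + 1/t_biol = 1/26.8 + 1/34 = 0.066725 per hour.
t_eff = 26.8 × 34 / (26.8 + 34) ≈ 14.987 hours.
Remaining = 2240 × (1/2)^(18.7/14.987) = 2240 × (1/2)^1.2478 ≈ 943.27 μCi.

943 μCi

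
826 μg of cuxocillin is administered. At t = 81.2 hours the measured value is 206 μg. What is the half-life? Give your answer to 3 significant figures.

A/A₀ = 206/826 ≈ 0.24939.
n = log₂(4.0097) ≈ 2.0035 half-lives elapsed in 81.2 hours.
t½ = 81.2/2.0035 ≈ 40.529 hours.

40.5 hours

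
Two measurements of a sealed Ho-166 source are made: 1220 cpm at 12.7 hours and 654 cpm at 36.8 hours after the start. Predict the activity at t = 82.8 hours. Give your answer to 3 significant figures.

199 cpm

Over Δt = 36.8 − 12.7 = 24.1 hours, the level fell by a factor of 1220/654 ≈ 1.8654.
n = log₂(1.8654) ≈ 0.89952 half-lives, so t½ = 24.1/0.89952 ≈ 26.792 hours.
From t = 36.8 to t = 82.8: 654 × (1/2)^((82.8−36.8)/26.792) ≈ 198.94 cpm.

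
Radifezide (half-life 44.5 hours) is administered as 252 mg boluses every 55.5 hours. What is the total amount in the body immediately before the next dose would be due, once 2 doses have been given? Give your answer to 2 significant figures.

The 2 doses were given 111, 55.5 hours ago.
Total = 252·(1/2)^(111/44.5) + 252·(1/2)^(55.5/44.5)
      = 44.722 + 106.16 ≈ 150.88 mg.

150 mg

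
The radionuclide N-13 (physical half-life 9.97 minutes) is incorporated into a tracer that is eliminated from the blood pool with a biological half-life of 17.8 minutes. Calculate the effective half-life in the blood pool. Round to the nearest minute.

1/t_eff = 1/t_phys + 1/t_biol = 1/9.97 + 1/17.8 = 0.15648 per minute.
t_eff = 9.97 × 17.8 / (9.97 + 17.8) ≈ 6.3906 minutes.

6 minutes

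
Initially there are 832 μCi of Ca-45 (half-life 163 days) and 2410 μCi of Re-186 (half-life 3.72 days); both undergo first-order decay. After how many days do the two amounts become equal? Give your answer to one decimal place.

5.8 days

Set 832·(1/2)^(t/163) = 2410·(1/2)^(t/3.72).
Taking log₂: log₂(832/2410) = t·(1/163 − 1/3.72).
log₂(0.34523) = -1.5344; 1/163 − 1/3.72 = -0.26268.
t = -1.5344 / -0.26268 ≈ 5.8412 days.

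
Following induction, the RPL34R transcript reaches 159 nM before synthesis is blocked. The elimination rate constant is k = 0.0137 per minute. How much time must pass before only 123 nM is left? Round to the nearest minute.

19 minutes

t½ = ln 2 / k = 0.69315 / 0.0137 ≈ 50.595 minutes.
Fraction remaining = 123/159 ≈ 0.77358.
n = log₂(159/123) = ln(1.2927)/ln 2 ≈ 0.37037 half-lives.
t = n × t½ = 0.37037 × 50.595 ≈ 18.739 minutes.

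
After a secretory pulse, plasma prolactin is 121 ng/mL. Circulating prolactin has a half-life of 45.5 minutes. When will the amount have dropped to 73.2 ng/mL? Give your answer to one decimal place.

33.0 minutes

Fraction remaining = 73.2/121 ≈ 0.60496.
n = log₂(121/73.2) = ln(1.653)/ln 2 ≈ 0.72509 half-lives.
t = n × t½ = 0.72509 × 45.5 ≈ 32.992 minutes.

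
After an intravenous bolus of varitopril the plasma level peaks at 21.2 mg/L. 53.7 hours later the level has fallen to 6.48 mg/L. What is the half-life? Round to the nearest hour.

31 hours

A/A₀ = 6.48/21.2 ≈ 0.30566.
n = log₂(3.2716) ≈ 1.71 half-lives elapsed in 53.7 hours.
t½ = 53.7/1.71 ≈ 31.404 hours.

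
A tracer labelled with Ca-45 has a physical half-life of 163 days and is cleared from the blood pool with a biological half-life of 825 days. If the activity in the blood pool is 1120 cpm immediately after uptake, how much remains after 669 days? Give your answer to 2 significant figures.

1/t_eff = 1/t_phys + 1/t_biol = 1/163 + 1/825 = 0.0073471 per day.
t_eff = 163 × 825 / (163 + 825) ≈ 136.11 days.
Remaining = 1120 × (1/2)^(669/136.11) = 1120 × (1/2)^4.9152 ≈ 37.119 cpm.

37 cpm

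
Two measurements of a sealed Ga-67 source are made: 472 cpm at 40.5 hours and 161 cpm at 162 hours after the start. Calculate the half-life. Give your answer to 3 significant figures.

Over Δt = 162 − 40.5 = 121.5 hours, the level fell by a factor of 472/161 ≈ 2.9317.
n = log₂(2.9317) ≈ 1.5517 half-lives, so t½ = 121.5/1.5517 ≈ 78.3 hours.

78.3 hours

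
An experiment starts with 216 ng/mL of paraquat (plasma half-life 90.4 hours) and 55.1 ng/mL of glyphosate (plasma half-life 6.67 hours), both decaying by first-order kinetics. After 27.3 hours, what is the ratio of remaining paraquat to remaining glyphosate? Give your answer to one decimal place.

54.3

paraquat: 216 × (1/2)^(27.3/90.4) = 216 × (1/2)^0.30199 ≈ 175.2 ng/mL.
glyphosate: 55.1 × (1/2)^(27.3/6.67) = 55.1 × (1/2)^4.093 ≈ 3.2289 ng/mL.
Ratio ≈ 175.2 / 3.2289 ≈ 54.262.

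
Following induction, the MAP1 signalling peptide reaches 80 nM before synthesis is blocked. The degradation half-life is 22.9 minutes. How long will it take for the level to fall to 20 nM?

20/80 = 1/4, so 2 half-lives have elapsed.
t = 2 × 22.9 = 45.8 minutes.

45.8 minutes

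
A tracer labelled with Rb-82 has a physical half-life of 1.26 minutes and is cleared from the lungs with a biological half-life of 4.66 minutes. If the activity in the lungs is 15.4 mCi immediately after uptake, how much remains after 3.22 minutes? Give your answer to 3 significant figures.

1.62 mCi

1/t_eff = 1/t_phys + 1/t_biol = 1/1.26 + 1/4.66 = 1.0082 per minute.
t_eff = 1.26 × 4.66 / (1.26 + 4.66) ≈ 0.99182 minutes.
Remaining = 15.4 × (1/2)^(3.22/0.99182) = 15.4 × (1/2)^3.2465 ≈ 1.6226 mCi.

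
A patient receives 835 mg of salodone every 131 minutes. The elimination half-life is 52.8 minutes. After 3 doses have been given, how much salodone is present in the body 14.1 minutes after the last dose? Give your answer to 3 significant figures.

The 3 doses were given 276.1, 145.1, 14.1 minutes ago.
Total = 835·(1/2)^(276.1/52.8) + 835·(1/2)^(145.1/52.8) + 835·(1/2)^(14.1/52.8)
      = 22.261 + 124.29 + 693.9 ≈ 840.45 mg.

840 mg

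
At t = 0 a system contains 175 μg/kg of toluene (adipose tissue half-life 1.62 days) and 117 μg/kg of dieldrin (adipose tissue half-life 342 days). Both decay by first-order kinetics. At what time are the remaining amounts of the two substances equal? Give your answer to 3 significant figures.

Set 175·(1/2)^(t/1.62) = 117·(1/2)^(t/342).
Taking log₂: log₂(175/117) = t·(1/1.62 − 1/342).
log₂(1.4957) = 0.58085; 1/1.62 − 1/342 = 0.61436.
t = 0.58085 / 0.61436 ≈ 0.94545 days.

0.945 days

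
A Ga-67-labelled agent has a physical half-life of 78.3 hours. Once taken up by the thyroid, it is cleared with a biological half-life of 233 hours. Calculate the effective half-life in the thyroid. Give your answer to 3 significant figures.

58.6 hours

1/t_eff = 1/t_phys + 1/t_biol = 1/78.3 + 1/233 = 0.017063 per hour.
t_eff = 78.3 × 233 / (78.3 + 233) ≈ 58.606 hours.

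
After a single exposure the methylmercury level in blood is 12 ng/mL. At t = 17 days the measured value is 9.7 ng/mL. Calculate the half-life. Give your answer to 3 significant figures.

55.4 days

A/A₀ = 9.7/12 ≈ 0.80833.
n = log₂(1.2371) ≈ 0.30698 half-lives elapsed in 17 days.
t½ = 17/0.30698 ≈ 55.379 days.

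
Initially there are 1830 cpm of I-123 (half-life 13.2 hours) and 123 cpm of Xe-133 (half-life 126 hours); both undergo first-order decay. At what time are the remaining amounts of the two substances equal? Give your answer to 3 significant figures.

57.4 hours

Set 1830·(1/2)^(t/13.2) = 123·(1/2)^(t/126).
Taking log₂: log₂(1830/123) = t·(1/13.2 − 1/126).
log₂(14.878) = 3.8951; 1/13.2 − 1/126 = 0.067821.
t = 3.8951 / 0.067821 ≈ 57.432 hours.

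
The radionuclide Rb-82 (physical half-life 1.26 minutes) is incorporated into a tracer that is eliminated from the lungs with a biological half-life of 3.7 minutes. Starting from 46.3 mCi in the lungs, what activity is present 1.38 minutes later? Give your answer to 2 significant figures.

17 mCi

1/t_eff = 1/t_phys + 1/t_biol = 1/1.26 + 1/3.7 = 1.0639 per minute.
t_eff = 1.26 × 3.7 / (1.26 + 3.7) ≈ 0.93992 minutes.
Remaining = 46.3 × (1/2)^(1.38/0.93992) = 46.3 × (1/2)^1.4682 ≈ 16.734 mCi.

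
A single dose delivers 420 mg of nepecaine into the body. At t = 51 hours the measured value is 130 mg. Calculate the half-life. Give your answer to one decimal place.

A/A₀ = 130/420 ≈ 0.30952.
n = log₂(3.2308) ≈ 1.6919 half-lives elapsed in 51 hours.
t½ = 51/1.6919 ≈ 30.144 hours.

30.1 hours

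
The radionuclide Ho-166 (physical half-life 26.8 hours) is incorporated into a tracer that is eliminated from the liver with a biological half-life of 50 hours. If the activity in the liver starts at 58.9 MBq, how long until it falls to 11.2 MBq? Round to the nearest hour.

1/t_eff = 1/t_phys + 1/t_biol = 1/26.8 + 1/50 = 0.057313 per hour.
t_eff = 26.8 × 50 / (26.8 + 50) ≈ 17.448 hours.
n = log₂(58.9/11.2) ≈ 2.3948; t = 2.3948 × 17.448 ≈ 41.784 hours.

42 hours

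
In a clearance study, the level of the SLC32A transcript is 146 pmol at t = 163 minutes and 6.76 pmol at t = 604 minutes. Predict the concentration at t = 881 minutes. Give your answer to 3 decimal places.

Over Δt = 604 − 163 = 441 minutes, the level fell by a factor of 146/6.76 ≈ 21.598.
n = log₂(21.598) ≈ 4.4328 half-lives, so t½ = 441/4.4328 ≈ 99.486 minutes.
From t = 604 to t = 881: 6.76 × (1/2)^((881−604)/99.486) ≈ 0.98126 pmol.

0.981 pmol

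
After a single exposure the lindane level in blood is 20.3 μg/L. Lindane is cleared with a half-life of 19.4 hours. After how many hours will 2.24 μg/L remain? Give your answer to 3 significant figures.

Fraction remaining = 2.24/20.3 ≈ 0.11034.
n = log₂(20.3/2.24) = ln(9.0625)/ln 2 ≈ 3.1799 half-lives.
t = n × t½ = 3.1799 × 19.4 ≈ 61.69 hours.

61.7 hours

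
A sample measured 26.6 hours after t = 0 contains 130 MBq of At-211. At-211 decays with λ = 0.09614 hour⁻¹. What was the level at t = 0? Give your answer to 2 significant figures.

1700 MBq

t½ = ln 2 / λ = 0.69315 / 0.09614 ≈ 7.2098 hours.
Number of half-lives elapsed: n = 26.6/7.2098 ≈ 3.6894.
A₀ = A × 2^n = 130 × 2^3.6894 = 130 × 12.901 ≈ 1677.2 MBq.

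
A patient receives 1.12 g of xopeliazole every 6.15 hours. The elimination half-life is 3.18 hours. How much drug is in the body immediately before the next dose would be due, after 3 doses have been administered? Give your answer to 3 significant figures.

0.390 g

The 3 doses were given 18.45, 12.3, 6.15 hours ago.
Total = 1.12·(1/2)^(18.45/3.18) + 1.12·(1/2)^(12.3/3.18) + 1.12·(1/2)^(6.15/3.18)
      = 0.020076 + 0.076711 + 0.29311 ≈ 0.3899 g.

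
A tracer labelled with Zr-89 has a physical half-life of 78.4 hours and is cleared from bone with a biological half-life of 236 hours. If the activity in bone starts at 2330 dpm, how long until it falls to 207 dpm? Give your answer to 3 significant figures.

206 hours

1/t_eff = 1/t_phys + 1/t_biol = 1/78.4 + 1/236 = 0.016992 per hour.
t_eff = 78.4 × 236 / (78.4 + 236) ≈ 58.85 hours.
n = log₂(2330/207) ≈ 3.4926; t = 3.4926 × 58.85 ≈ 205.54 hours.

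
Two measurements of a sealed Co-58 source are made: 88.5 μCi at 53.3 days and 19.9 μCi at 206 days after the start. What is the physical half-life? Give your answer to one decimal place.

70.9 days

Over Δt = 206 − 53.3 = 152.7 days, the level fell by a factor of 88.5/19.9 ≈ 4.4472.
n = log₂(4.4472) ≈ 2.1529 half-lives, so t½ = 152.7/2.1529 ≈ 70.927 days.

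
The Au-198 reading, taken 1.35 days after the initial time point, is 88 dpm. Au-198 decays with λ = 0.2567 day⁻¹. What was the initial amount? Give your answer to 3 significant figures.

124 dpm

t½ = ln 2 / λ = 0.69315 / 0.2567 ≈ 2.7002 days.
Number of half-lives elapsed: n = 1.35/2.7002 ≈ 0.49996.
A₀ = A × 2^n = 88 × 2^0.49996 = 88 × 1.4142 ≈ 124.45 dpm.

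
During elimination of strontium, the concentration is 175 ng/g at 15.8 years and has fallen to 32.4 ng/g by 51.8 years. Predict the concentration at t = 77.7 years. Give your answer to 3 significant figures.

Over Δt = 51.8 − 15.8 = 36 years, the level fell by a factor of 175/32.4 ≈ 5.4012.
n = log₂(5.4012) ≈ 2.4333 half-lives, so t½ = 36/2.4333 ≈ 14.795 years.
From t = 51.8 to t = 77.7: 32.4 × (1/2)^((77.7−51.8)/14.795) ≈ 9.6285 ng/g.

9.63 ng/g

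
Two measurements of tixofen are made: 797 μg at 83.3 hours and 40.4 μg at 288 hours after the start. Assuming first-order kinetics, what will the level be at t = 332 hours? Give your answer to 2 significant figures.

Over Δt = 288 − 83.3 = 204.7 hours, the level fell by a factor of 797/40.4 ≈ 19.728.
n = log₂(19.728) ≈ 4.3022 half-lives, so t½ = 204.7/4.3022 ≈ 47.581 hours.
From t = 288 to t = 332: 40.4 × (1/2)^((332−288)/47.581) ≈ 21.282 μg.

21 μg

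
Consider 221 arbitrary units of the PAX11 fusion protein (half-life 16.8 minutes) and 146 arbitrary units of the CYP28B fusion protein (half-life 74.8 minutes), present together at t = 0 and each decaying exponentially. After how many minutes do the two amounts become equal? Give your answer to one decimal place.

Set 221·(1/2)^(t/16.8) = 146·(1/2)^(t/74.8).
Taking log₂: log₂(221/146) = t·(1/16.8 − 1/74.8).
log₂(1.5137) = 0.59808; 1/16.8 − 1/74.8 = 0.046155.
t = 0.59808 / 0.046155 ≈ 12.958 minutes.

13.0 minutes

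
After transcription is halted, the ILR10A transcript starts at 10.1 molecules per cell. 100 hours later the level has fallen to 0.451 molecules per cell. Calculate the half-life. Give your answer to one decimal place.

A/A₀ = 0.451/10.1 ≈ 0.044653.
n = log₂(22.395) ≈ 4.4851 half-lives elapsed in 100 hours.
t½ = 100/4.4851 ≈ 22.296 hours.

22.3 hours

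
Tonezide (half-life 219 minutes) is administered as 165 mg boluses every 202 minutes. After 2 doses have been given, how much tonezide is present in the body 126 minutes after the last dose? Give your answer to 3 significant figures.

The 2 doses were given 328, 126 minutes ago.
Total = 165·(1/2)^(328/219) + 165·(1/2)^(126/219)
      = 58.429 + 110.74 ≈ 169.16 mg.

169 mg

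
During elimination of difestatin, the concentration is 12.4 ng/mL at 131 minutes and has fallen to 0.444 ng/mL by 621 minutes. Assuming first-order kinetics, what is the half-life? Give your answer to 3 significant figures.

102 minutes

Over Δt = 621 − 131 = 490 minutes, the level fell by a factor of 12.4/0.444 ≈ 27.928.
n = log₂(27.928) ≈ 4.8036 half-lives, so t½ = 490/4.8036 ≈ 102.01 minutes.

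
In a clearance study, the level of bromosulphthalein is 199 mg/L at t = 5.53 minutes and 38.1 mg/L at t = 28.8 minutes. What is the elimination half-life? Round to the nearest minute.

10 minutes

Over Δt = 28.8 − 5.53 = 23.27 minutes, the level fell by a factor of 199/38.1 ≈ 5.2231.
n = log₂(5.2231) ≈ 2.3849 half-lives, so t½ = 23.27/2.3849 ≈ 9.7572 minutes.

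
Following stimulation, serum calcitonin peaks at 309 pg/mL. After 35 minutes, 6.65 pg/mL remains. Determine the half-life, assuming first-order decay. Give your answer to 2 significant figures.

6.3 minutes

A/A₀ = 6.65/309 ≈ 0.021521.
n = log₂(46.466) ≈ 5.5381 half-lives elapsed in 35 minutes.
t½ = 35/5.5381 ≈ 6.3198 minutes.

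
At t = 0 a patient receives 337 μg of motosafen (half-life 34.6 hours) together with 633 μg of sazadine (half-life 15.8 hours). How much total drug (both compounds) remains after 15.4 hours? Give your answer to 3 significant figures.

570 μg

motosafen: 337 × (1/2)^(15.4/34.6) = 337 × (1/2)^0.44509 ≈ 247.54 μg.
sazadine: 633 × (1/2)^(15.4/15.8) = 633 × (1/2)^0.97468 ≈ 322.1 μg.
Total = 247.54 + 322.1 ≈ 569.64 μg.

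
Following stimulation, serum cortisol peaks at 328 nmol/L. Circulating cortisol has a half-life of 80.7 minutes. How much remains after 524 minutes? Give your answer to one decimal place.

Number of half-lives: n = 524/80.7 ≈ 6.4932.
Remaining = 328 × (1/2)^6.4932 = 328 × 0.011101 ≈ 3.6411 nmol/L.

3.6 nmol/L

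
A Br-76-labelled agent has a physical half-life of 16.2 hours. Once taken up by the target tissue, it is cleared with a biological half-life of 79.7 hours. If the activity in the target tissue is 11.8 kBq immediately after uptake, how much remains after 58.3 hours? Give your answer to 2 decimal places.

0.59 kBq

1/t_eff = 1/t_phys + 1/t_biol = 1/16.2 + 1/79.7 = 0.074275 per hour.
t_eff = 16.2 × 79.7 / (16.2 + 79.7) ≈ 13.463 hours.
Remaining = 11.8 × (1/2)^(58.3/13.463) = 11.8 × (1/2)^4.3303 ≈ 0.5866 kBq.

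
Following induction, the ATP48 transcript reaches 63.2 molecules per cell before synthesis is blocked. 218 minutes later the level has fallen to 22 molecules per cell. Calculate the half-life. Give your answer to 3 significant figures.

143 minutes

A/A₀ = 22/63.2 ≈ 0.3481.
n = log₂(2.8727) ≈ 1.5224 half-lives elapsed in 218 minutes.
t½ = 218/1.5224 ≈ 143.19 minutes.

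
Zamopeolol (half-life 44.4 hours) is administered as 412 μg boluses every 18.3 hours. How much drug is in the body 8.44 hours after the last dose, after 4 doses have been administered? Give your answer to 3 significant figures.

990 μg

The 4 doses were given 63.34, 45.04, 26.74, 8.44 hours ago.
Total = 412·(1/2)^(63.34/44.4) + 412·(1/2)^(45.04/44.4) + 412·(1/2)^(26.74/44.4) + 412·(1/2)^(8.44/44.4)
      = 153.27 + 203.95 + 271.39 + 361.14 ≈ 989.75 μg.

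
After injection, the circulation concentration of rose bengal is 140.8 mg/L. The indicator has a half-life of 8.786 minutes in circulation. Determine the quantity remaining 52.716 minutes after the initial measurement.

Elapsed time is 6 half-lives (52.716/8.786).
Each half-life halves the amount: 140.8 × (1/2)^6 = 140.8/64 = 2.2 mg/L.

2.2 mg/L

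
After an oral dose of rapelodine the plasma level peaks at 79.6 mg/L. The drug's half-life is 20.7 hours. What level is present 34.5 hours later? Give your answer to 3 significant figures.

Number of half-lives: n = 34.5/20.7 ≈ 1.6667.
Remaining = 79.6 × (1/2)^1.6667 = 79.6 × 0.31498 ≈ 25.072 mg/L.

25.1 mg/L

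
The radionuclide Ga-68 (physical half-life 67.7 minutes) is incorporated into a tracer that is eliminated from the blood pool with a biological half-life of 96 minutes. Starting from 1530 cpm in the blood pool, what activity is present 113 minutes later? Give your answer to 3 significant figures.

213 cpm

1/t_eff = 1/t_phys + 1/t_biol = 1/67.7 + 1/96 = 0.025188 per minute.
t_eff = 67.7 × 96 / (67.7 + 96) ≈ 39.702 minutes.
Remaining = 1530 × (1/2)^(113/39.702) = 1530 × (1/2)^2.8462 ≈ 212.76 cpm.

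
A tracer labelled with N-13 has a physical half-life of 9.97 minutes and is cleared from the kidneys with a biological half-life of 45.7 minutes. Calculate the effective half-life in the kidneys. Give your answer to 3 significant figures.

8.18 minutes

1/t_eff = 1/t_phys + 1/t_biol = 1/9.97 + 1/45.7 = 0.12218 per minute.
t_eff = 9.97 × 45.7 / (9.97 + 45.7) ≈ 8.1845 minutes.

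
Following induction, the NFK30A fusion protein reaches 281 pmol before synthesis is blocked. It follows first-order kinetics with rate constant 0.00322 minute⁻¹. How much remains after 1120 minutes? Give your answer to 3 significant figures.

7.63 pmol

t½ = ln 2 / k = 0.69315 / 0.00322 ≈ 215.26 minutes.
Number of half-lives: n = 1120/215.26 ≈ 5.2029.
Remaining = 281 × (1/2)^5.2029 = 281 × 0.027149 ≈ 7.629 pmol.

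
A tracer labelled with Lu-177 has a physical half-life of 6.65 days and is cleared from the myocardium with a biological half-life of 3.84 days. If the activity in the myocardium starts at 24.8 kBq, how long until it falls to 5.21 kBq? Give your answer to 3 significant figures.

1/t_eff = 1/t_phys + 1/t_biol = 1/6.65 + 1/3.84 = 0.41079 per day.
t_eff = 6.65 × 3.84 / (6.65 + 3.84) ≈ 2.4343 days.
n = log₂(24.8/5.21) ≈ 2.251; t = 2.251 × 2.4343 ≈ 5.4796 days.

5.48 days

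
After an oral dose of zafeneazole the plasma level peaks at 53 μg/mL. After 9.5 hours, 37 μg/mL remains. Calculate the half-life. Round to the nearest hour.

A/A₀ = 37/53 ≈ 0.69811.
n = log₂(1.4324) ≈ 0.51847 half-lives elapsed in 9.5 hours.
t½ = 9.5/0.51847 ≈ 18.323 hours.

18 hours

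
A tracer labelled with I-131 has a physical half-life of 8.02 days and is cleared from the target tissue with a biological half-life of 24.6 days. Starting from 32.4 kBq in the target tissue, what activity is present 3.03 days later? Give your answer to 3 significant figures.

1/t_eff = 1/t_phys + 1/t_biol = 1/8.02 + 1/24.6 = 0.16534 per day.
t_eff = 8.02 × 24.6 / (8.02 + 24.6) ≈ 6.0482 days.
Remaining = 32.4 × (1/2)^(3.03/6.0482) = 32.4 × (1/2)^0.50098 ≈ 22.895 kBq.

22.9 kBq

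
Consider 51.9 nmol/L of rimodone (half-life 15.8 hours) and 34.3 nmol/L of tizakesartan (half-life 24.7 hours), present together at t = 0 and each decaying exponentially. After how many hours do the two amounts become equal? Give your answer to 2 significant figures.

26 hours

Set 51.9·(1/2)^(t/15.8) = 34.3·(1/2)^(t/24.7).
Taking log₂: log₂(51.9/34.3) = t·(1/15.8 − 1/24.7).
log₂(1.5131) = 0.59753; 1/15.8 − 1/24.7 = 0.022805.
t = 0.59753 / 0.022805 ≈ 26.201 hours.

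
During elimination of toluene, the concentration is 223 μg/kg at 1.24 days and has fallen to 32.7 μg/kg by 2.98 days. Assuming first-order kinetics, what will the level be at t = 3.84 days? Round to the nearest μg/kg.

Over Δt = 2.98 − 1.24 = 1.74 days, the level fell by a factor of 223/32.7 ≈ 6.8196.
n = log₂(6.8196) ≈ 2.7697 half-lives, so t½ = 1.74/2.7697 ≈ 0.62823 days.
From t = 2.98 to t = 3.84: 32.7 × (1/2)^((3.84−2.98)/0.62823) ≈ 12.661 μg/kg.

13 μg/kg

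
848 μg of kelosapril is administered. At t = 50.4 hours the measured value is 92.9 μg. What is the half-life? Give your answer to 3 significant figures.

A/A₀ = 92.9/848 ≈ 0.10955.
n = log₂(9.1281) ≈ 3.1903 half-lives elapsed in 50.4 hours.
t½ = 50.4/3.1903 ≈ 15.798 hours.

15.8 hours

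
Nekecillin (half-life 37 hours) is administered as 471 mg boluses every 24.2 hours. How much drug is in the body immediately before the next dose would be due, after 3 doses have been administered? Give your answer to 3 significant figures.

610 mg

The 3 doses were given 72.6, 48.4, 24.2 hours ago.
Total = 471·(1/2)^(72.6/37) + 471·(1/2)^(48.4/37) + 471·(1/2)^(24.2/37)
      = 120.88 + 190.21 + 299.32 ≈ 610.41 mg.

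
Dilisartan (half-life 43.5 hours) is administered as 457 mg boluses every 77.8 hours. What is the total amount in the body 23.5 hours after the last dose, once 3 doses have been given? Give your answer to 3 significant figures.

The 3 doses were given 179.1, 101.3, 23.5 hours ago.
Total = 457·(1/2)^(179.1/43.5) + 457·(1/2)^(101.3/43.5) + 457·(1/2)^(23.5/43.5)
      = 26.333 + 90.97 + 314.26 ≈ 431.56 mg.

432 mg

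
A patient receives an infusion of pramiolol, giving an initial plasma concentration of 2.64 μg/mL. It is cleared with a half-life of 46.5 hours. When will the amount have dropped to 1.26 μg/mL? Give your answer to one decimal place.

49.6 hours

Fraction remaining = 1.26/2.64 ≈ 0.47727.
n = log₂(2.64/1.26) = ln(2.0952)/ln 2 ≈ 1.0671 half-lives.
t = n × t½ = 1.0671 × 46.5 ≈ 49.621 hours.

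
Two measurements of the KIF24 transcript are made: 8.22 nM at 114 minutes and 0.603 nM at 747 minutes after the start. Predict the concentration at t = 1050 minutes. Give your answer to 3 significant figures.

Over Δt = 747 − 114 = 633 minutes, the level fell by a factor of 8.22/0.603 ≈ 13.632.
n = log₂(13.632) ≈ 3.7689 half-lives, so t½ = 633/3.7689 ≈ 167.95 minutes.
From t = 747 to t = 1050: 0.603 × (1/2)^((1050−747)/167.95) ≈ 0.17268 nM.

0.173 nM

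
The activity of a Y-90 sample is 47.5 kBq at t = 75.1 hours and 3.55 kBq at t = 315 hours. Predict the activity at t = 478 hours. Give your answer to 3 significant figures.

0.609 kBq

Over Δt = 315 − 75.1 = 239.9 hours, the level fell by a factor of 47.5/3.55 ≈ 13.38.
n = log₂(13.38) ≈ 3.742 half-lives, so t½ = 239.9/3.742 ≈ 64.109 hours.
From t = 315 to t = 478: 3.55 × (1/2)^((478−315)/64.109) ≈ 0.60933 kBq.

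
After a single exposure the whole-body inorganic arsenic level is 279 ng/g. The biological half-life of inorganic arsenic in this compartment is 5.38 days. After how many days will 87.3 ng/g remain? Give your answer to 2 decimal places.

Fraction remaining = 87.3/279 ≈ 0.3129.
n = log₂(279/87.3) = ln(3.1959)/ln 2 ≈ 1.6762 half-lives.
t = n × t½ = 1.6762 × 5.38 ≈ 9.018 days.

9.02 days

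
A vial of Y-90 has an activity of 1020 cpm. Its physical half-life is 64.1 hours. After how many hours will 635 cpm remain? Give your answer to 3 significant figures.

43.8 hours

Fraction remaining = 635/1020 ≈ 0.62255.
n = log₂(1020/635) = ln(1.6063)/ln 2 ≈ 0.68374 half-lives.
t = n × t½ = 0.68374 × 64.1 ≈ 43.828 hours.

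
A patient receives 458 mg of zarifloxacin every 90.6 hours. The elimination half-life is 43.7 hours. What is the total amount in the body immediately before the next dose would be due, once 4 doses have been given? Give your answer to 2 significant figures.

The 4 doses were given 362.4, 271.8, 181.2, 90.6 hours ago.
Total = 458·(1/2)^(362.4/43.7) + 458·(1/2)^(271.8/43.7) + 458·(1/2)^(181.2/43.7) + 458·(1/2)^(90.6/43.7)
      = 1.4603 + 6.1455 + 25.862 + 108.83 ≈ 142.3 mg.

140 mg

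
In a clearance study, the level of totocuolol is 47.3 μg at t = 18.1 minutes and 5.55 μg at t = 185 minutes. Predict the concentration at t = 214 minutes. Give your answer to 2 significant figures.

Over Δt = 185 − 18.1 = 166.9 minutes, the level fell by a factor of 47.3/5.55 ≈ 8.5225.
n = log₂(8.5225) ≈ 3.0913 half-lives, so t½ = 166.9/3.0913 ≈ 53.991 minutes.
From t = 185 to t = 214: 5.55 × (1/2)^((214−185)/53.991) ≈ 3.8247 μg.

3.8 μg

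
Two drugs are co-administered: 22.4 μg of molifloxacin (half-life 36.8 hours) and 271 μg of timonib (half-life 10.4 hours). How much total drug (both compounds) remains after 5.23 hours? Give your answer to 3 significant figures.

212 μg

molifloxacin: 22.4 × (1/2)^(5.23/36.8) = 22.4 × (1/2)^0.14212 ≈ 20.299 μg.
timonib: 271 × (1/2)^(5.23/10.4) = 271 × (1/2)^0.50288 ≈ 191.24 μg.
Total = 20.299 + 191.24 ≈ 211.54 μg.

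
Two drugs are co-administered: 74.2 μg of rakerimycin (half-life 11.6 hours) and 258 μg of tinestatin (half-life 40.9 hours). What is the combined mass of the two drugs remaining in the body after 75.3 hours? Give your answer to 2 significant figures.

73 μg

rakerimycin: 74.2 × (1/2)^(75.3/11.6) = 74.2 × (1/2)^6.4914 ≈ 0.82472 μg.
tinestatin: 258 × (1/2)^(75.3/40.9) = 258 × (1/2)^1.8411 ≈ 72.011 μg.
Total = 0.82472 + 72.011 ≈ 72.836 μg.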